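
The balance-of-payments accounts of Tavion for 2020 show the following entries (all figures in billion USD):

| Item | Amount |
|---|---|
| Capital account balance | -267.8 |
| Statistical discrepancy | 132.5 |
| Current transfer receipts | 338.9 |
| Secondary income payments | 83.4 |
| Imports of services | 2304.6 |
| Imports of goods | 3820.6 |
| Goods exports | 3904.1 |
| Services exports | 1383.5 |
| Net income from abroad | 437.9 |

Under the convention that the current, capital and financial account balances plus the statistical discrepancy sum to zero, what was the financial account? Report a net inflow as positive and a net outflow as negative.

Goods balance = 3904.1 - 3820.6 = 83.5
Services balance = 1383.5 - 2304.6 = -921.1
Trade balance (goods + services) = 83.5 + (-921.1) = -837.6
Net primary income = 437.9
Net secondary income = 338.9 - 83.4 = 255.5
Current account = -837.6 + 437.9 + 255.5 = -144.2
Financial account = -(-144.2 + (-267.8) + 132.5) = 279.5

279.5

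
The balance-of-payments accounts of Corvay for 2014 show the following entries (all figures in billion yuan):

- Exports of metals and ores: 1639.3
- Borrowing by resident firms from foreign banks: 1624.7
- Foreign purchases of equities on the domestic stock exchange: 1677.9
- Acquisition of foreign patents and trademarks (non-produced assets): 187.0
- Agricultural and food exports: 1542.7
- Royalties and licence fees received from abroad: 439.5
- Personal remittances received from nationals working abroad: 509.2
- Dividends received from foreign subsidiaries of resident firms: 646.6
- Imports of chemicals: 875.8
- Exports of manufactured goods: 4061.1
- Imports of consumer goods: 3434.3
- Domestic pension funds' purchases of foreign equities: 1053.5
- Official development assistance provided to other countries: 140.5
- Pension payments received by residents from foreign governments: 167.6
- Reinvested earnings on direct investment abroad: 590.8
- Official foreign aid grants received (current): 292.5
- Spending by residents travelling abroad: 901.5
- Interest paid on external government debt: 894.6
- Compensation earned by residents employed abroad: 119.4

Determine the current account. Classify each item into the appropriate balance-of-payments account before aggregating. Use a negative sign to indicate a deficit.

Goods: 1542.7 + 1639.3 + 4061.1 - 3434.3 - 875.8 = 2933.0
Services: -901.5 + 439.5 = -462.0
Primary income: 119.4 + 646.6 - 894.6 + 590.8 = 462.2
Secondary income: 292.5 + 167.6 + 509.2 - 140.5 = 828.8
Current account = 2933.0 + (-462.0) + 462.2 + 828.8 = 3762.0
(Excluded from the current account — financial account: borrowing by resident firms from foreign banks 1624.7, foreign purchases of equities on the domestic stock exchange 1677.9, domestic pension funds' purchases of foreign equities 1053.5; capital account: acquisition of foreign patents and trademarks (non-produced assets) 187.0.)

3762.0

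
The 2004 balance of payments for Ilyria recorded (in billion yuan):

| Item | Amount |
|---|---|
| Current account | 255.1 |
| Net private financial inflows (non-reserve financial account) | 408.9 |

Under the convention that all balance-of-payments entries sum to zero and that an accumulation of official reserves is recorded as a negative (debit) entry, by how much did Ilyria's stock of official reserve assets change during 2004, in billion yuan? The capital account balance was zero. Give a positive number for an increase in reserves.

Official reserve transactions balance = -(255.1 + 408.9) = -664.0
An accumulation of reserves is recorded as a debit (negative entry), so the change in the stock of reserves is the negative of that balance.
Change in official reserves = -(-664.0) = 664.0

664.0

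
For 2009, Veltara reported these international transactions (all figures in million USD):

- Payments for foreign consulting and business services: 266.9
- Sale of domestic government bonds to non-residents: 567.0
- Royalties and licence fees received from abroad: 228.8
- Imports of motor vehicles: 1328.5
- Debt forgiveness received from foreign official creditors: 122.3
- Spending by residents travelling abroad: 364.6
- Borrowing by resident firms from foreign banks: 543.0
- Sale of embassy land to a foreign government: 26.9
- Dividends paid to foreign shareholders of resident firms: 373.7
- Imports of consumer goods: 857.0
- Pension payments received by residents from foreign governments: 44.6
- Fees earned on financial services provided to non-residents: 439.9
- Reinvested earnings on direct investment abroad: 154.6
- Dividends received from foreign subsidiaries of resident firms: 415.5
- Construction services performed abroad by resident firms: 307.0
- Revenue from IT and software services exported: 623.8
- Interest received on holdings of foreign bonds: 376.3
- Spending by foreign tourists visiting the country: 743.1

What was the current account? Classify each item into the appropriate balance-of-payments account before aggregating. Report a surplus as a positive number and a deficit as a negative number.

Goods: -1328.5 - 857.0 = -2185.5
Services: -364.6 + 228.8 + 623.8 + 307.0 - 266.9 + 743.1 + 439.9 = 1711.1
Primary income: 415.5 - 373.7 + 376.3 + 154.6 = 572.7
Secondary income: 44.6
Current account = (-2185.5) + 1711.1 + 572.7 + 44.6 = 142.9
(Excluded from the current account — financial account: sale of domestic government bonds to non-residents 567.0, borrowing by resident firms from foreign banks 543.0; capital account: debt forgiveness received from foreign official creditors 122.3, sale of embassy land to a foreign government 26.9.)

142.9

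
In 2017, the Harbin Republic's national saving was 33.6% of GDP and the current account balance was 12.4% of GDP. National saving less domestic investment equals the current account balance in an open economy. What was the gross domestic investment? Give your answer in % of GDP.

S - I = CA (net lending to the rest of the world).
I = S - CA = 33.6 - 12.4 = 21.2

21.2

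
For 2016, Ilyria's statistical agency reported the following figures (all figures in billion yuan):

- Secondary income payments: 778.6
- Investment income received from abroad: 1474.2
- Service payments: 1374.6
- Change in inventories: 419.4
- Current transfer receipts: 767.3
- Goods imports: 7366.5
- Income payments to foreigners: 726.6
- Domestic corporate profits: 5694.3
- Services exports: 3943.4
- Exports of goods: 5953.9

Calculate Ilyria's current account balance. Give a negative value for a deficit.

Goods balance = 5953.9 - 7366.5 = -1412.6
Services balance = 3943.4 - 1374.6 = 2568.8
Trade balance (goods + services) = -1412.6 + 2568.8 = 1156.2
Net primary income = 1474.2 - 726.6 = 747.6
Net secondary income = 767.3 - 778.6 = -11.3
Current account = 1156.2 + 747.6 + (-11.3) = 1892.5

1892.5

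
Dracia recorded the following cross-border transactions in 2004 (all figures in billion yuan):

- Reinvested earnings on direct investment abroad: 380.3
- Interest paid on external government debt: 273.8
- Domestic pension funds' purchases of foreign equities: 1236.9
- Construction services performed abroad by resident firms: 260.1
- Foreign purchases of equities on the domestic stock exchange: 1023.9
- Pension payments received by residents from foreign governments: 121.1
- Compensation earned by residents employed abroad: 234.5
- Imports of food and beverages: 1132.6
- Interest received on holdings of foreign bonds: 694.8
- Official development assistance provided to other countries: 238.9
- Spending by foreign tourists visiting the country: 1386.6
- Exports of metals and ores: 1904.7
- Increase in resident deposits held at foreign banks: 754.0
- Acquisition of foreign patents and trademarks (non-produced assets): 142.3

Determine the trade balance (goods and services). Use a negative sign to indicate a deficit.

Goods: -1132.6 + 1904.7 = 772.1
Services: 1386.6 + 260.1 = 1646.7
Trade balance = 772.1 + 1646.7 = 2418.8
(Excluded from the trade balance — primary income: reinvested earnings on direct investment abroad 380.3, interest paid on external government debt 273.8, compensation earned by residents employed abroad 234.5, interest received on holdings of foreign bonds 694.8; financial account: domestic pension funds' purchases of foreign equities 1236.9, foreign purchases of equities on the domestic stock exchange 1023.9, increase in resident deposits held at foreign banks 754.0; secondary income: pension payments received by residents from foreign governments 121.1, official development assistance provided to other countries 238.9; capital account: acquisition of foreign patents and trademarks (non-produced assets) 142.3.)

2418.8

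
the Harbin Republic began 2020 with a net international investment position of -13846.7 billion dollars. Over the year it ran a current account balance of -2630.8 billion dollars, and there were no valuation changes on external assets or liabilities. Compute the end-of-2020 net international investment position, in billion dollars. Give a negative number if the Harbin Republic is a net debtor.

-16477.5

With no valuation effects, change in NIIP = current account = -2630.8
End-of-year NIIP = -13846.7 + (-2630.8) = -16477.5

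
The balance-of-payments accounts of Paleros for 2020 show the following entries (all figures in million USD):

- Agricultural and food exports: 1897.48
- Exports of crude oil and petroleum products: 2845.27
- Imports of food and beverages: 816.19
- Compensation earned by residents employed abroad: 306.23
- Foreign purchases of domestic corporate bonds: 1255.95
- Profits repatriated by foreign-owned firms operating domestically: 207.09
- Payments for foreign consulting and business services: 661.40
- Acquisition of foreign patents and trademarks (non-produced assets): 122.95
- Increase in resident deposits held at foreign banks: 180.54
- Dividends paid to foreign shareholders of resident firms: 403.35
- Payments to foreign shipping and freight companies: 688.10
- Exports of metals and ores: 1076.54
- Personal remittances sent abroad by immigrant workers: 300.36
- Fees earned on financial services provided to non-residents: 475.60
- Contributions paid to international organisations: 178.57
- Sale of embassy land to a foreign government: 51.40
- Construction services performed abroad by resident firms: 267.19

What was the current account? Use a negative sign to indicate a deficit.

3613.25

Goods: 2845.27 + 1076.54 + 1897.48 - 816.19 = 5003.10
Services: -661.40 + 267.19 - 688.10 + 475.60 = -606.71
Primary income: 306.23 - 207.09 - 403.35 = -304.21
Secondary income: -178.57 - 300.36 = -478.93
Current account = 5003.10 + (-606.71) + (-304.21) + (-478.93) = 3613.25
(Excluded from the current account — financial account: foreign purchases of domestic corporate bonds 1255.95, increase in resident deposits held at foreign banks 180.54; capital account: acquisition of foreign patents and trademarks (non-produced assets) 122.95, sale of embassy land to a foreign government 51.40.)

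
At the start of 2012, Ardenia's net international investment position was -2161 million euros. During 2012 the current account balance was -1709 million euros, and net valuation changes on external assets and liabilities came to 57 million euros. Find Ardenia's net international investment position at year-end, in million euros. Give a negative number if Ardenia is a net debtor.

Change in NIIP = current account + net valuation change = -1709 + 57 = -1652
End-of-year NIIP = -2161 + (-1652) = -3813

-3813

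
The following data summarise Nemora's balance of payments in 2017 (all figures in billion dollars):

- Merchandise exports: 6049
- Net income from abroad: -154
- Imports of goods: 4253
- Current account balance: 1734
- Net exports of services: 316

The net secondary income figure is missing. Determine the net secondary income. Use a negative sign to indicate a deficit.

-224

Current account = goods balance + services balance + net primary income + net secondary income
Sum of the known components = 1958
Net secondary income = CA - (known components) = 1734 - 1958 = -224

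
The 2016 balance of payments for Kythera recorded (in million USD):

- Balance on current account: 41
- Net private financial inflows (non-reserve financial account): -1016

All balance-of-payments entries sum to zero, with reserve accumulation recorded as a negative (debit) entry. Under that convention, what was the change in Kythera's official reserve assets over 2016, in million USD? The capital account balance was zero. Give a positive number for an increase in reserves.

-975

Official reserve transactions balance = -(41 + (-1016)) = 975
An accumulation of reserves is recorded as a debit (negative entry), so the change in the stock of reserves is the negative of that balance.
Change in official reserves = -(975) = -975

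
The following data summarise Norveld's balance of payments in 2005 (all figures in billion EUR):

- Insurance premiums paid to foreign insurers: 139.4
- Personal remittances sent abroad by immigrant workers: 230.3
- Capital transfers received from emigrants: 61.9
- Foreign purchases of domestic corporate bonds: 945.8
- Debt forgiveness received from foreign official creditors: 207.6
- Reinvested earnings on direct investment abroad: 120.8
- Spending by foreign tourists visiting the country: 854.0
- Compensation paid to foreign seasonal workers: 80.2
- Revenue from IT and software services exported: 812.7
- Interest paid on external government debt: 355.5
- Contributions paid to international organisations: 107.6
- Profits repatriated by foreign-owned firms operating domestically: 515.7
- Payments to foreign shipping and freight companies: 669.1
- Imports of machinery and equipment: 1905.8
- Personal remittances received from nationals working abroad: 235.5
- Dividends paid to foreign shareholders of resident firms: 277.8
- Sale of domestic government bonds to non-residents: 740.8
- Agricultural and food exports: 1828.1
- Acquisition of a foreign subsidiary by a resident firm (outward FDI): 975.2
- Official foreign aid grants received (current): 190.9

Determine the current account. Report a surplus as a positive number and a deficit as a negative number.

Goods: 1828.1 - 1905.8 = -77.7
Services: 812.7 - 669.1 + 854.0 - 139.4 = 858.2
Primary income: -355.5 + 120.8 - 277.8 - 515.7 - 80.2 = -1108.4
Secondary income: -107.6 - 230.3 + 235.5 + 190.9 = 88.5
Current account = (-77.7) + 858.2 + (-1108.4) + 88.5 = -239.4
(Excluded from the current account — capital account: capital transfers received from emigrants 61.9, debt forgiveness received from foreign official creditors 207.6; financial account: foreign purchases of domestic corporate bonds 945.8, sale of domestic government bonds to non-residents 740.8, acquisition of a foreign subsidiary by a resident firm (outward FDI) 975.2.)

-239.4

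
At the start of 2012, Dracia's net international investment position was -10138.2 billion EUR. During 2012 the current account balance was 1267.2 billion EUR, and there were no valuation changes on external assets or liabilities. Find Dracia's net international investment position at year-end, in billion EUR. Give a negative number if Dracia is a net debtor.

-8871.0

With no valuation effects, change in NIIP = current account = 1267.2
End-of-year NIIP = -10138.2 + 1267.2 = -8871.0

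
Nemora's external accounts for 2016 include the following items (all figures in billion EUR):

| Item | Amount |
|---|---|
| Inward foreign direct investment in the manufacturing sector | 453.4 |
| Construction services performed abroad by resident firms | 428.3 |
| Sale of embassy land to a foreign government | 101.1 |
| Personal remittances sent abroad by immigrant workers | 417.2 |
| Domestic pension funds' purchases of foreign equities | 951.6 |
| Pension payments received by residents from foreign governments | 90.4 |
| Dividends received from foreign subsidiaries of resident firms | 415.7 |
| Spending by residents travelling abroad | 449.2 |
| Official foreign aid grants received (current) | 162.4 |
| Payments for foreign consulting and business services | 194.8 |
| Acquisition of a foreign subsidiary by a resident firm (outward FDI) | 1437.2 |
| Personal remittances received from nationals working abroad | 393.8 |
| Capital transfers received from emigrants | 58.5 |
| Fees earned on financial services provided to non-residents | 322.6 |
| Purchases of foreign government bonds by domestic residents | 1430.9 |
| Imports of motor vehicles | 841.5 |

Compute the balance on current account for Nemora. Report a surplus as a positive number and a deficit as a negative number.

Goods: -841.5
Services: 322.6 + 428.3 - 194.8 - 449.2 = 106.9
Primary income: 415.7
Secondary income: 393.8 - 417.2 + 162.4 + 90.4 = 229.4
Current account = (-841.5) + 106.9 + 415.7 + 229.4 = -89.5
(Excluded from the current account — financial account: inward foreign direct investment in the manufacturing sector 453.4, domestic pension funds' purchases of foreign equities 951.6, acquisition of a foreign subsidiary by a resident firm (outward FDI) 1437.2, purchases of foreign government bonds by domestic residents 1430.9; capital account: sale of embassy land to a foreign government 101.1, capital transfers received from emigrants 58.5.)

-89.5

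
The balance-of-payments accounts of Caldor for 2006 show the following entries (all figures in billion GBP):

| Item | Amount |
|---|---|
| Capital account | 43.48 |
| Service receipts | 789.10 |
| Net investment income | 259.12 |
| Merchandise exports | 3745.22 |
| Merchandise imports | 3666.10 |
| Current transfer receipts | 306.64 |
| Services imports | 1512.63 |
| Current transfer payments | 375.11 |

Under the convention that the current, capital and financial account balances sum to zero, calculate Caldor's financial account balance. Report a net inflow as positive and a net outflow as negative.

410.28

Goods balance = 3745.22 - 3666.10 = 79.12
Services balance = 789.10 - 1512.63 = -723.53
Trade balance (goods + services) = 79.12 + (-723.53) = -644.41
Net primary income = 259.12
Net secondary income = 306.64 - 375.11 = -68.47
Current account = -644.41 + 259.12 + (-68.47) = -453.76
Financial account = -(-453.76 + 43.48) = 410.28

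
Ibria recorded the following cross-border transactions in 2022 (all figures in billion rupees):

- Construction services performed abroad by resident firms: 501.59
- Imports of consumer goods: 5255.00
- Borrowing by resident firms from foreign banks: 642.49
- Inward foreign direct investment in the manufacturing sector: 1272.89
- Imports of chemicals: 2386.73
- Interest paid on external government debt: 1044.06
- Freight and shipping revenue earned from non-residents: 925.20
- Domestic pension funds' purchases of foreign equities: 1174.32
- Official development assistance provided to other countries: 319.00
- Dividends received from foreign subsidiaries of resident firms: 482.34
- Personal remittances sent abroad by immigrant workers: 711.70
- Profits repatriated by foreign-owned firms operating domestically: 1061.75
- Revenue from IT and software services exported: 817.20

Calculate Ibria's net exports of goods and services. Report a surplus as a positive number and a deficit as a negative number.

-5397.74

Goods: -2386.73 - 5255.00 = -7641.73
Services: 501.59 + 925.20 + 817.20 = 2243.99
Trade balance = -7641.73 + 2243.99 = -5397.74
(Excluded from the trade balance — financial account: borrowing by resident firms from foreign banks 642.49, inward foreign direct investment in the manufacturing sector 1272.89, domestic pension funds' purchases of foreign equities 1174.32; primary income: interest paid on external government debt 1044.06, dividends received from foreign subsidiaries of resident firms 482.34, profits repatriated by foreign-owned firms operating domestically 1061.75; secondary income: official development assistance provided to other countries 319.00, personal remittances sent abroad by immigrant workers 711.70.)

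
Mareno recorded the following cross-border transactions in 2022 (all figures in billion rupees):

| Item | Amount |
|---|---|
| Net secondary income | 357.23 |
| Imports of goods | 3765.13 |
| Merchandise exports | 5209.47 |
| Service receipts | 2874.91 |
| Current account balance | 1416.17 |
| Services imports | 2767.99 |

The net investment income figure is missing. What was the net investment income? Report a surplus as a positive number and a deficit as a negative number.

-492.32

Current account = goods balance + services balance + net primary income + net secondary income
Sum of the known components = 1908.49
Net investment income = CA - (known components) = 1416.17 - 1908.49 = -492.32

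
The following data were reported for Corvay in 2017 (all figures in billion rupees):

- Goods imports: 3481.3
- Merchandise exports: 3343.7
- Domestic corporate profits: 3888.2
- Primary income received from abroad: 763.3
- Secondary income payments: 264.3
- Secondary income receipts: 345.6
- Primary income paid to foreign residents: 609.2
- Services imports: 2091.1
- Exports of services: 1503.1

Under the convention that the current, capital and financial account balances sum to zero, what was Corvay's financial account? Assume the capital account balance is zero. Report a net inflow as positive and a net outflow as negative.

Goods balance = 3343.7 - 3481.3 = -137.6
Services balance = 1503.1 - 2091.1 = -588.0
Trade balance (goods + services) = -137.6 + (-588.0) = -725.6
Net primary income = 763.3 - 609.2 = 154.1
Net secondary income = 345.6 - 264.3 = 81.3
Current account = -725.6 + 154.1 + 81.3 = -490.2
Financial account = -(-490.2) = 490.2

490.2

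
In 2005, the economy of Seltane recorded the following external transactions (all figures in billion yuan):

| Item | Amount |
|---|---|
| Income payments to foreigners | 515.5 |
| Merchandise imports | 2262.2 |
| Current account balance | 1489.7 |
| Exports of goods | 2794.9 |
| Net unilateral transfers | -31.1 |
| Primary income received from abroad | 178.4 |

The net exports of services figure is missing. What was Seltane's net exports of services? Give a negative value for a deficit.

1325.2

Current account = goods balance + services balance + net primary income + net secondary income
Sum of the known components = 164.5
Net exports of services = CA - (known components) = 1489.7 - 164.5 = 1325.2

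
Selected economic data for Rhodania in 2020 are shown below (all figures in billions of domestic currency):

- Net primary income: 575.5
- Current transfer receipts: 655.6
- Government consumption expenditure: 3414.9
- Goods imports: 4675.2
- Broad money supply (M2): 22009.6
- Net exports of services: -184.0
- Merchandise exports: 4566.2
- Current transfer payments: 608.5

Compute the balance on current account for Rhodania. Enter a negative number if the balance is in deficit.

329.6

Goods balance = 4566.2 - 4675.2 = -109.0
Services balance = -184.0
Trade balance (goods + services) = -109.0 + (-184.0) = -293.0
Net primary income = 575.5
Net secondary income = 655.6 - 608.5 = 47.1
Current account = -293.0 + 575.5 + 47.1 = 329.6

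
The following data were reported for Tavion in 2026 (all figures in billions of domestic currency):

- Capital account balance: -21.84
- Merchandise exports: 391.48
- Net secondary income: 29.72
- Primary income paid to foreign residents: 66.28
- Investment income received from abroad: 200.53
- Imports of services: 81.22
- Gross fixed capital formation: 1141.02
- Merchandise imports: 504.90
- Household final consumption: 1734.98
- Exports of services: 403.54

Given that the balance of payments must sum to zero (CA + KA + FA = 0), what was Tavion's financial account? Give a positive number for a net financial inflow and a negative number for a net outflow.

-351.03

Goods balance = 391.48 - 504.90 = -113.42
Services balance = 403.54 - 81.22 = 322.32
Trade balance (goods + services) = -113.42 + 322.32 = 208.90
Net primary income = 200.53 - 66.28 = 134.25
Net secondary income = 29.72
Current account = 208.90 + 134.25 + 29.72 = 372.87
Financial account = -(372.87 + (-21.84)) = -351.03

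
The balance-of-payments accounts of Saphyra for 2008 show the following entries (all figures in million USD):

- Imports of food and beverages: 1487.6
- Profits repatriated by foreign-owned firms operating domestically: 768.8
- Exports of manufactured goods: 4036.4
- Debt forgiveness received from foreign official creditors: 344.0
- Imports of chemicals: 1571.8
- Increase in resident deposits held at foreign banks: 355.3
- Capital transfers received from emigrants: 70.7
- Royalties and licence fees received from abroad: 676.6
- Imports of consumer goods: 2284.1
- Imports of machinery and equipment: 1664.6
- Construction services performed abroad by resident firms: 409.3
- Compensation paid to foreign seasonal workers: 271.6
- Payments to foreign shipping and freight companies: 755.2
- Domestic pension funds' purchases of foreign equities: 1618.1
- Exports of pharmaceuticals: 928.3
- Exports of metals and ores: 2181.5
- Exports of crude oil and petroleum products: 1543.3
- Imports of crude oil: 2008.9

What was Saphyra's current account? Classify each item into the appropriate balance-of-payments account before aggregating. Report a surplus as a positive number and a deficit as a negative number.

Goods: -1571.8 + 4036.4 + 928.3 - 1664.6 + 1543.3 - 1487.6 - 2008.9 + 2181.5 - 2284.1 = -327.5
Services: 409.3 - 755.2 + 676.6 = 330.7
Primary income: -271.6 - 768.8 = -1040.4
Current account = (-327.5) + 330.7 + (-1040.4) = -1037.2
(Excluded from the current account — capital account: debt forgiveness received from foreign official creditors 344.0, capital transfers received from emigrants 70.7; financial account: increase in resident deposits held at foreign banks 355.3, domestic pension funds' purchases of foreign equities 1618.1.)

-1037.2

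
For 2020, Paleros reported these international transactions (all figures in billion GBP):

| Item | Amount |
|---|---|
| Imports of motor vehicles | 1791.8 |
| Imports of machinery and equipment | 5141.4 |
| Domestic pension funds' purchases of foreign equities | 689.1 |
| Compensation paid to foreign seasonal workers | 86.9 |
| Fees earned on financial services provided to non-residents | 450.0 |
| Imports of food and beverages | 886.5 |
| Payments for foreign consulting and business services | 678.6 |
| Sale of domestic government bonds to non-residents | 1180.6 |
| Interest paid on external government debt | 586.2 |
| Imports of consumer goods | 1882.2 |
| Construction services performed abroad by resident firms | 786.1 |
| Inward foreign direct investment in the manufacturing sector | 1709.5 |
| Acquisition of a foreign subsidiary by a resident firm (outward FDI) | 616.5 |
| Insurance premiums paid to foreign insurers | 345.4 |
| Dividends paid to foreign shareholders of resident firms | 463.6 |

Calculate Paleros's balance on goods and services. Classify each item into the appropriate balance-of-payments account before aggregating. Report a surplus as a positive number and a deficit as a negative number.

Goods: -5141.4 - 886.5 - 1791.8 - 1882.2 = -9701.9
Services: -345.4 - 678.6 + 786.1 + 450.0 = 212.1
Trade balance = -9701.9 + 212.1 = -9489.8
(Excluded from the trade balance — financial account: domestic pension funds' purchases of foreign equities 689.1, sale of domestic government bonds to non-residents 1180.6, inward foreign direct investment in the manufacturing sector 1709.5, acquisition of a foreign subsidiary by a resident firm (outward FDI) 616.5; primary income: compensation paid to foreign seasonal workers 86.9, interest paid on external government debt 586.2, dividends paid to foreign shareholders of resident firms 463.6.)

-9489.8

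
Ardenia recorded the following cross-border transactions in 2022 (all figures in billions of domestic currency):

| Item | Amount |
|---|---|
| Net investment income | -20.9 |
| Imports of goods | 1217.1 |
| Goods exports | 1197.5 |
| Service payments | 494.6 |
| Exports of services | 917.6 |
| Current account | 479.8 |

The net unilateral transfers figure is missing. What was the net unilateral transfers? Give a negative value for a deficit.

97.3

Current account = goods balance + services balance + net primary income + net secondary income
Sum of the known components = 382.5
Net unilateral transfers = CA - (known components) = 479.8 - 382.5 = 97.3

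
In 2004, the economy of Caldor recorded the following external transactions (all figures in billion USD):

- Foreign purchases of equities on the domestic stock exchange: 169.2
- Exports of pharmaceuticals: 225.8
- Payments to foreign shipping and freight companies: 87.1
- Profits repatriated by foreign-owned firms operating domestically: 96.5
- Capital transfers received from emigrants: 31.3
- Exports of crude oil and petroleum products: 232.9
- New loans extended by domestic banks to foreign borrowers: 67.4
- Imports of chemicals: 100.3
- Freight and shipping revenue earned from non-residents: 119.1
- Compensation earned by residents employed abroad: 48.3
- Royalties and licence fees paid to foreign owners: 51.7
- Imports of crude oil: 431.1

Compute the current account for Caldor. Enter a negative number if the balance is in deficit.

-140.6

Goods: 225.8 + 232.9 - 431.1 - 100.3 = -72.7
Services: -87.1 - 51.7 + 119.1 = -19.7
Primary income: 48.3 - 96.5 = -48.2
Current account = (-72.7) + (-19.7) + (-48.2) = -140.6
(Excluded from the current account — financial account: foreign purchases of equities on the domestic stock exchange 169.2, new loans extended by domestic banks to foreign borrowers 67.4; capital account: capital transfers received from emigrants 31.3.)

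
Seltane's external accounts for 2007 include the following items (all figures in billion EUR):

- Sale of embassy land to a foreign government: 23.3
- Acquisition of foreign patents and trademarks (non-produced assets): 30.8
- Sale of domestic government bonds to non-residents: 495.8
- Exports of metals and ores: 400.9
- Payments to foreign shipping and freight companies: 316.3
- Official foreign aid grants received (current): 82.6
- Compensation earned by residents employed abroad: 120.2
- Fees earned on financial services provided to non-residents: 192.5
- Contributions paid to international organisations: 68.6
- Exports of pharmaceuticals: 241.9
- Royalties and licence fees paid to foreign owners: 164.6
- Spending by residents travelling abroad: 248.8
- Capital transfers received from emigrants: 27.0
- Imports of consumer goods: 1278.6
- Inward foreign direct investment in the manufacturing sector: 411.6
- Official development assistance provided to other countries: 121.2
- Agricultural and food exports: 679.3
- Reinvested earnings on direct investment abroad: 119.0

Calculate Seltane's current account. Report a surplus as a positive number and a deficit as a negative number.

-361.7

Goods: 679.3 + 400.9 + 241.9 - 1278.6 = 43.5
Services: -316.3 - 248.8 - 164.6 + 192.5 = -537.2
Primary income: 120.2 + 119.0 = 239.2
Secondary income: -68.6 - 121.2 + 82.6 = -107.2
Current account = 43.5 + (-537.2) + 239.2 + (-107.2) = -361.7
(Excluded from the current account — capital account: sale of embassy land to a foreign government 23.3, acquisition of foreign patents and trademarks (non-produced assets) 30.8, capital transfers received from emigrants 27.0; financial account: sale of domestic government bonds to non-residents 495.8, inward foreign direct investment in the manufacturing sector 411.6.)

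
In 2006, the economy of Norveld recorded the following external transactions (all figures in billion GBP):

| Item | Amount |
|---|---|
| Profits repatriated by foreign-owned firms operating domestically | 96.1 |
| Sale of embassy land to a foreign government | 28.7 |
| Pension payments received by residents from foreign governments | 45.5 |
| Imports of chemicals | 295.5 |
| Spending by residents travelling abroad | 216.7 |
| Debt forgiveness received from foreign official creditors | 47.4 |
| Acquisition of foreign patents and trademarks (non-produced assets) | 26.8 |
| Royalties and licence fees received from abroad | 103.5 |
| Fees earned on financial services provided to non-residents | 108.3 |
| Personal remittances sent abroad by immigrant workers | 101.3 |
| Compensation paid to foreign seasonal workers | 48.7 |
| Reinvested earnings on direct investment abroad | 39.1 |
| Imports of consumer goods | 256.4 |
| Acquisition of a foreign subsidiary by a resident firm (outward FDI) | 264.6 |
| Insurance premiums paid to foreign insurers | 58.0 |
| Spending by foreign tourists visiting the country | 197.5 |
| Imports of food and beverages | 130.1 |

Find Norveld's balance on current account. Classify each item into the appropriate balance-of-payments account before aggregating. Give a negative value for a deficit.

Goods: -256.4 - 130.1 - 295.5 = -682.0
Services: -216.7 + 108.3 - 58.0 + 103.5 + 197.5 = 134.6
Primary income: 39.1 - 48.7 - 96.1 = -105.7
Secondary income: -101.3 + 45.5 = -55.8
Current account = (-682.0) + 134.6 + (-105.7) + (-55.8) = -708.9
(Excluded from the current account — capital account: sale of embassy land to a foreign government 28.7, debt forgiveness received from foreign official creditors 47.4, acquisition of foreign patents and trademarks (non-produced assets) 26.8; financial account: acquisition of a foreign subsidiary by a resident firm (outward FDI) 264.6.)

-708.9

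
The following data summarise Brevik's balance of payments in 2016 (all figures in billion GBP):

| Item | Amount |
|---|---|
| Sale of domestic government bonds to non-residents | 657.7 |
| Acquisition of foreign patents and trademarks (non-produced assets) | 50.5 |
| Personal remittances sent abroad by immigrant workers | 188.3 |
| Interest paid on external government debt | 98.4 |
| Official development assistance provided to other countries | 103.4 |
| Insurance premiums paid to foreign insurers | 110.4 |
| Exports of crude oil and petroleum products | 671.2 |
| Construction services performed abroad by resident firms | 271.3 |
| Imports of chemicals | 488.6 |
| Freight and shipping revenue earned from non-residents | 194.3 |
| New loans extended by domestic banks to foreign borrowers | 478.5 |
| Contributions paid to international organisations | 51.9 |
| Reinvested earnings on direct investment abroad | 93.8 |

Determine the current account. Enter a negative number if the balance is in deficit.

189.6

Goods: 671.2 - 488.6 = 182.6
Services: 194.3 + 271.3 - 110.4 = 355.2
Primary income: -98.4 + 93.8 = -4.6
Secondary income: -188.3 - 103.4 - 51.9 = -343.6
Current account = 182.6 + 355.2 + (-4.6) + (-343.6) = 189.6
(Excluded from the current account — financial account: sale of domestic government bonds to non-residents 657.7, new loans extended by domestic banks to foreign borrowers 478.5; capital account: acquisition of foreign patents and trademarks (non-produced assets) 50.5.)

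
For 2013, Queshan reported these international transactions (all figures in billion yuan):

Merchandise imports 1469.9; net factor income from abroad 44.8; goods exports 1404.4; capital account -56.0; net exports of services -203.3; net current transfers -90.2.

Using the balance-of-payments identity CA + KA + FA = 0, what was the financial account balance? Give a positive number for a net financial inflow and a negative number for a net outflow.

370.2

Goods balance = 1404.4 - 1469.9 = -65.5
Services balance = -203.3
Trade balance (goods + services) = -65.5 + (-203.3) = -268.8
Net primary income = 44.8
Net secondary income = -90.2
Current account = -268.8 + 44.8 + (-90.2) = -314.2
Financial account = -(-314.2 + (-56.0)) = 370.2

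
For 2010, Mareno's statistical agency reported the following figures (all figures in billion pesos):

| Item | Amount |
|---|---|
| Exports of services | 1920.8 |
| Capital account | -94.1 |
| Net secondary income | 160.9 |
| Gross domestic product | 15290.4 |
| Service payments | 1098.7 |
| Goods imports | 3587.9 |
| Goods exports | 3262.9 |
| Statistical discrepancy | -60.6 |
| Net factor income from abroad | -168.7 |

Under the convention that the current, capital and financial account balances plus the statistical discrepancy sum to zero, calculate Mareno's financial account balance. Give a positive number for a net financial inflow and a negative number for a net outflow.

Goods balance = 3262.9 - 3587.9 = -325.0
Services balance = 1920.8 - 1098.7 = 822.1
Trade balance (goods + services) = -325.0 + 822.1 = 497.1
Net primary income = -168.7
Net secondary income = 160.9
Current account = 497.1 + (-168.7) + 160.9 = 489.3
Financial account = -(489.3 + (-94.1) + (-60.6)) = -334.6

-334.6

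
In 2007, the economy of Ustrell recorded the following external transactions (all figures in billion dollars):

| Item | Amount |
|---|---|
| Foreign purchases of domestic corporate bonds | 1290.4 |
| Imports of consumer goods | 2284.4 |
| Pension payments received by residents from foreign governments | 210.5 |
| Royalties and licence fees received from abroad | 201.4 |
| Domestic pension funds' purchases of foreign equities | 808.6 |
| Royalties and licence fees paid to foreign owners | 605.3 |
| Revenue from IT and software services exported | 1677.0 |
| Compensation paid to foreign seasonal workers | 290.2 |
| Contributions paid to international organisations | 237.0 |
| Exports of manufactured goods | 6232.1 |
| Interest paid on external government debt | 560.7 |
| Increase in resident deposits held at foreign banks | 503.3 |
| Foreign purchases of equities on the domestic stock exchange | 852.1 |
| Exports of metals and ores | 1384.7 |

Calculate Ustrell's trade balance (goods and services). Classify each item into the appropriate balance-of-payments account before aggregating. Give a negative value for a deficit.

Goods: 1384.7 - 2284.4 + 6232.1 = 5332.4
Services: 201.4 - 605.3 + 1677.0 = 1273.1
Trade balance = 5332.4 + 1273.1 = 6605.5
(Excluded from the trade balance — financial account: foreign purchases of domestic corporate bonds 1290.4, domestic pension funds' purchases of foreign equities 808.6, increase in resident deposits held at foreign banks 503.3, foreign purchases of equities on the domestic stock exchange 852.1; secondary income: pension payments received by residents from foreign governments 210.5, contributions paid to international organisations 237.0; primary income: compensation paid to foreign seasonal workers 290.2, interest paid on external government debt 560.7.)

6605.5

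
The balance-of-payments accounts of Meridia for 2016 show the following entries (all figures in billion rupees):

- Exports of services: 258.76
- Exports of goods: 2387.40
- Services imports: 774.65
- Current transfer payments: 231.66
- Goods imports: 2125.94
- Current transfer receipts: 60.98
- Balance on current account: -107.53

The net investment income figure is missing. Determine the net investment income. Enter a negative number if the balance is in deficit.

317.58

Current account = goods balance + services balance + net primary income + net secondary income
Sum of the known components = -425.11
Net investment income = CA - (known components) = -107.53 - (-425.11) = 317.58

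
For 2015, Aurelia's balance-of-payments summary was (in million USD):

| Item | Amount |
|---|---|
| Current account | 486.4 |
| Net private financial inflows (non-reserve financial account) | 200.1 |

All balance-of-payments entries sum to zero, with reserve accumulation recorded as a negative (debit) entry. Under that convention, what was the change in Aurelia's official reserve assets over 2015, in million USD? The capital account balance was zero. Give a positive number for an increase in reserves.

Official reserve transactions balance = -(486.4 + 200.1) = -686.5
An accumulation of reserves is recorded as a debit (negative entry), so the change in the stock of reserves is the negative of that balance.
Change in official reserves = -(-686.5) = 686.5

686.5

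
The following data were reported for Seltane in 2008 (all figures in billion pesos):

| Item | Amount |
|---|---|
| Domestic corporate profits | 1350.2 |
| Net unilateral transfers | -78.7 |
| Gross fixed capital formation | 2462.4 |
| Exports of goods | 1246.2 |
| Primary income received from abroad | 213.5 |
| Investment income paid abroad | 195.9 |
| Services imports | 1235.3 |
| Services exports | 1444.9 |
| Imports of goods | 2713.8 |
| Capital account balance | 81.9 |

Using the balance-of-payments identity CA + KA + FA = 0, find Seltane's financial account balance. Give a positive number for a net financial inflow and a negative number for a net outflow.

1237.2

Goods balance = 1246.2 - 2713.8 = -1467.6
Services balance = 1444.9 - 1235.3 = 209.6
Trade balance (goods + services) = -1467.6 + 209.6 = -1258.0
Net primary income = 213.5 - 195.9 = 17.6
Net secondary income = -78.7
Current account = -1258.0 + 17.6 + (-78.7) = -1319.1
Financial account = -(-1319.1 + 81.9) = 1237.2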